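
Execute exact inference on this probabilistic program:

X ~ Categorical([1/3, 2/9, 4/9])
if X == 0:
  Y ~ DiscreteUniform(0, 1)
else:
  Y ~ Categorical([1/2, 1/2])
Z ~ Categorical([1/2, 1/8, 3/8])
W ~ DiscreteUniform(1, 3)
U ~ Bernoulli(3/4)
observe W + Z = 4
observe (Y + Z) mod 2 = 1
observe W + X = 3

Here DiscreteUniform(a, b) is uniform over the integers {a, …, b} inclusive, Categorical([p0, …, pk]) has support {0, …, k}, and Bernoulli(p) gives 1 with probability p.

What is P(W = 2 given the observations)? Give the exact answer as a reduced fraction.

P(W = 2 | obs) = 2/3

Enumerate traces; 4 have nonzero weight after conditioning:
  (X=0, Y=0, Z=1, W=3, U=0) weight 1/576
  (X=0, Y=0, Z=1, W=3, U=1) weight 1/192
  (X=1, Y=1, Z=2, W=2, U=0) weight 1/288
  (X=1, Y=1, Z=2, W=2, U=1) weight 1/96
Group by W:
  weight(W=2) = 1/72
  weight(W=3) = 1/144
Total weight = 1/72 + 1/144 = 1/48
P(W=2 | obs) = 1/72 / 1/48 = 2/3
P(W=3 | obs) = 1/144 / 1/48 = 1/3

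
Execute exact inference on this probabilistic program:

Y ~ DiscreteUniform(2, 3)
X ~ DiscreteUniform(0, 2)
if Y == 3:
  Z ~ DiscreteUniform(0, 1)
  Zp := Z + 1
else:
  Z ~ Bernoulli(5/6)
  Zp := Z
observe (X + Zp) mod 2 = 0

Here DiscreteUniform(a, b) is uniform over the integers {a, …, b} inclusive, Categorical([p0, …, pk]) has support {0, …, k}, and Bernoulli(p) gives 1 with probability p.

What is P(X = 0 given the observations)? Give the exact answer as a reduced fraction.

P(X = 0 | obs) = 1/4

Enumerate traces; 6 have nonzero weight after conditioning:
  (Y=2, X=0, Z=0) weight 1/36
  (Y=2, X=1, Z=1) weight 5/36
  (Y=2, X=2, Z=0) weight 1/36
  (Y=3, X=0, Z=1) weight 1/12
  (Y=3, X=1, Z=0) weight 1/12
  (Y=3, X=2, Z=1) weight 1/12
Group by X:
  weight(X=0) = 1/9
  weight(X=1) = 2/9
  weight(X=2) = 1/9
Total weight = 1/9 + 2/9 + 1/9 = 4/9
P(X=0 | obs) = 1/9 / 4/9 = 1/4
P(X=1 | obs) = 2/9 / 4/9 = 1/2
P(X=2 | obs) = 1/9 / 4/9 = 1/4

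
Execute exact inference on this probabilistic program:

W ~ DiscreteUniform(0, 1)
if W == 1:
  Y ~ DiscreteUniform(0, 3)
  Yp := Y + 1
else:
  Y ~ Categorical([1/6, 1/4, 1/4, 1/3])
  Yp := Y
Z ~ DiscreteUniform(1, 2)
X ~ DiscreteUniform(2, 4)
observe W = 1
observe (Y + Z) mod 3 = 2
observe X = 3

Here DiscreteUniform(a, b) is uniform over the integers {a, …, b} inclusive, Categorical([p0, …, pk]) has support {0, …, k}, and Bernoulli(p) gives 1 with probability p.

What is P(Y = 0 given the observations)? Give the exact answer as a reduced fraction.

P(Y = 0 | obs) = 1/3

Enumerate traces; 3 have nonzero weight after conditioning:
  (W=1, Y=0, Z=2, X=3) weight 1/48
  (W=1, Y=1, Z=1, X=3) weight 1/48
  (W=1, Y=3, Z=2, X=3) weight 1/48
Group by Y:
  weight(Y=0) = 1/48
  weight(Y=1) = 1/48
  weight(Y=3) = 1/48
Total weight = 1/48 + 1/48 + 1/48 = 1/16
P(Y=0 | obs) = 1/48 / 1/16 = 1/3
P(Y=1 | obs) = 1/48 / 1/16 = 1/3
P(Y=3 | obs) = 1/48 / 1/16 = 1/3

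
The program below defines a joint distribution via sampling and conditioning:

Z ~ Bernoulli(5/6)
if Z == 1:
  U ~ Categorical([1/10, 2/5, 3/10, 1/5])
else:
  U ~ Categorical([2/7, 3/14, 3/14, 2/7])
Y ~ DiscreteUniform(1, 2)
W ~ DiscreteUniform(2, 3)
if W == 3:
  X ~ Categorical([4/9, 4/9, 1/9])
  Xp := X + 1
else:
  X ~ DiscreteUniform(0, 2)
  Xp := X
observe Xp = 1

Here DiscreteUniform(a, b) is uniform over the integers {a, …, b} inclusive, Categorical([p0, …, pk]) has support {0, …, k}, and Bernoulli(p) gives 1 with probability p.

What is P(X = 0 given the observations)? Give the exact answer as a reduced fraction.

P(X = 0 | obs) = 4/7

Enumerate traces; 32 have nonzero weight after conditioning:
  (Z=0, U=0, Y=1, W=2, X=1) weight 1/252
  (Z=0, U=0, Y=1, W=3, X=0) weight 1/189
  (Z=0, U=0, Y=2, W=2, X=1) weight 1/252
  (Z=0, U=0, Y=2, W=3, X=0) weight 1/189
  (Z=0, U=1, Y=1, W=2, X=1) weight 1/336
  (Z=0, U=1, Y=1, W=3, X=0) weight 1/252
  (Z=0, U=1, Y=2, W=2, X=1) weight 1/336
  (Z=0, U=1, Y=2, W=3, X=0) weight 1/252
  … 24 more
Group by X:
  weight(X=0) = 2/9
  weight(X=1) = 1/6
Total weight = 2/9 + 1/6 = 7/18
P(X=0 | obs) = 2/9 / 7/18 = 4/7
P(X=1 | obs) = 1/6 / 7/18 = 3/7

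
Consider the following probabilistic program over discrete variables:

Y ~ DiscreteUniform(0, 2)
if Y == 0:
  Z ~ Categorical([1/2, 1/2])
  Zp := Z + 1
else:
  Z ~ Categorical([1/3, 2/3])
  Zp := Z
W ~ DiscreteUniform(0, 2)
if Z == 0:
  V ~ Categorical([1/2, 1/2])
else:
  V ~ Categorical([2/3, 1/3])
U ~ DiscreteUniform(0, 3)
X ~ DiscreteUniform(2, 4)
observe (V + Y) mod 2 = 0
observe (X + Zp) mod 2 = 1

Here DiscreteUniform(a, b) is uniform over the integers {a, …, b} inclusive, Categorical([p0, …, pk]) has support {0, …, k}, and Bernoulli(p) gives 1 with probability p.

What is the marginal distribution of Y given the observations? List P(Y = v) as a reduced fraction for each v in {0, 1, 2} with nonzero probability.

P(Y=0) = 1/3, P(Y=1) = 11/45, P(Y=2) = 19/45

Enumerate traces; 108 have nonzero weight after conditioning:
  (Y=0, Z=0, W=0, V=0, U=0, X=2) weight 1/432
  (Y=0, Z=0, W=0, V=0, U=0, X=4) weight 1/432
  (Y=0, Z=0, W=0, V=0, U=1, X=2) weight 1/432
  (Y=0, Z=0, W=0, V=0, U=1, X=4) weight 1/432
  (Y=0, Z=0, W=0, V=0, U=2, X=2) weight 1/432
  (Y=0, Z=0, W=0, V=0, U=2, X=4) weight 1/432
  (Y=0, Z=0, W=0, V=0, U=3, X=2) weight 1/432
  (Y=0, Z=0, W=0, V=0, U=3, X=4) weight 1/432
  (Y=1, Z=0, W=0, V=1, U=0, X=3) weight 1/648
  (Y=2, Z=0, W=0, V=0, U=0, X=3) weight 1/648
  … 98 more
Group by Y:
  weight(Y=0) = 5/54
  weight(Y=1) = 11/162
  weight(Y=2) = 19/162
Total weight = 5/54 + 11/162 + 19/162 = 5/18
P(Y=0 | obs) = 5/54 / 5/18 = 1/3
P(Y=1 | obs) = 11/162 / 5/18 = 11/45
P(Y=2 | obs) = 19/162 / 5/18 = 19/45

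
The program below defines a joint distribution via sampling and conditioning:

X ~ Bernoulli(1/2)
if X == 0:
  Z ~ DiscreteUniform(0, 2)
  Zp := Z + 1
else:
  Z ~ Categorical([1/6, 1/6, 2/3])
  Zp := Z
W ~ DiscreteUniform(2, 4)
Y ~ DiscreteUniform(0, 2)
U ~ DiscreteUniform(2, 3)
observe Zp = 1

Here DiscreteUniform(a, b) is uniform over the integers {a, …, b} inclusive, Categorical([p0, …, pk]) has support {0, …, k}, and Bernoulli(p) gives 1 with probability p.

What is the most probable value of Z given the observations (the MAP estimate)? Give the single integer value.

Enumerate traces; 36 have nonzero weight after conditioning:
  (X=0, Z=0, W=2, Y=0, U=2) weight 1/108
  (X=0, Z=0, W=2, Y=0, U=3) weight 1/108
  (X=0, Z=0, W=2, Y=1, U=2) weight 1/108
  (X=0, Z=0, W=2, Y=1, U=3) weight 1/108
  (X=0, Z=0, W=2, Y=2, U=2) weight 1/108
  (X=0, Z=0, W=2, Y=2, U=3) weight 1/108
  (X=0, Z=0, W=3, Y=0, U=2) weight 1/108
  (X=0, Z=0, W=3, Y=0, U=3) weight 1/108
  (X=1, Z=1, W=2, Y=0, U=2) weight 1/216
  … 27 more
Group by Z:
  weight(Z=0) = 1/6
  weight(Z=1) = 1/12
Total weight = 1/6 + 1/12 = 1/4
P(Z=0 | obs) = 1/6 / 1/4 = 2/3
P(Z=1 | obs) = 1/12 / 1/4 = 1/3
argmax = 0

argmax_v P(Z = v | obs) = 0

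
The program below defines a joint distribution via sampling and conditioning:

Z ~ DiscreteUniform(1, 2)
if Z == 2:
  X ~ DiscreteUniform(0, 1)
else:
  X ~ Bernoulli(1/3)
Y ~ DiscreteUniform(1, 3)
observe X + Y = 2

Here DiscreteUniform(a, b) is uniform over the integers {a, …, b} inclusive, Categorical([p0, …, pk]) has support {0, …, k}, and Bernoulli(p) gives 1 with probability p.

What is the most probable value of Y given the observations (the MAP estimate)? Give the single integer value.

Enumerate traces; 4 have nonzero weight after conditioning:
  (Z=1, X=0, Y=2) weight 1/9
  (Z=1, X=1, Y=1) weight 1/18
  (Z=2, X=0, Y=2) weight 1/12
  (Z=2, X=1, Y=1) weight 1/12
Group by Y:
  weight(Y=1) = 5/36
  weight(Y=2) = 7/36
Total weight = 5/36 + 7/36 = 1/3
P(Y=1 | obs) = 5/36 / 1/3 = 5/12
P(Y=2 | obs) = 7/36 / 1/3 = 7/12
argmax = 2

argmax_v P(Y = v | obs) = 2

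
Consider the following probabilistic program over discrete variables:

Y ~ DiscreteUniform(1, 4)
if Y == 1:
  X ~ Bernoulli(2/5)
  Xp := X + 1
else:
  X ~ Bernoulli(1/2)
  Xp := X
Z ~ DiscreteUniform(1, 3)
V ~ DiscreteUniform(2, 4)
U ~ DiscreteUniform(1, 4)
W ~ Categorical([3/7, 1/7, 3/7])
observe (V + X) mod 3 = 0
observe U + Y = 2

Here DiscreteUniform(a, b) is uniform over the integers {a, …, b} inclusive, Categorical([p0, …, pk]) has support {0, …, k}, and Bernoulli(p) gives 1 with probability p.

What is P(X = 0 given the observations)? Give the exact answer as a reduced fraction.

P(X = 0 | obs) = 3/5

Enumerate traces; 18 have nonzero weight after conditioning:
  (Y=1, X=0, Z=1, V=3, U=1, W=0) weight 1/560
  (Y=1, X=0, Z=1, V=3, U=1, W=1) weight 1/1680
  (Y=1, X=0, Z=1, V=3, U=1, W=2) weight 1/560
  (Y=1, X=0, Z=2, V=3, U=1, W=0) weight 1/560
  (Y=1, X=0, Z=2, V=3, U=1, W=1) weight 1/1680
  (Y=1, X=0, Z=2, V=3, U=1, W=2) weight 1/560
  (Y=1, X=0, Z=3, V=3, U=1, W=0) weight 1/560
  (Y=1, X=0, Z=3, V=3, U=1, W=1) weight 1/1680
  (Y=1, X=1, Z=1, V=2, U=1, W=0) weight 1/840
  … 9 more
Group by X:
  weight(X=0) = 1/80
  weight(X=1) = 1/120
Total weight = 1/80 + 1/120 = 1/48
P(X=0 | obs) = 1/80 / 1/48 = 3/5
P(X=1 | obs) = 1/120 / 1/48 = 2/5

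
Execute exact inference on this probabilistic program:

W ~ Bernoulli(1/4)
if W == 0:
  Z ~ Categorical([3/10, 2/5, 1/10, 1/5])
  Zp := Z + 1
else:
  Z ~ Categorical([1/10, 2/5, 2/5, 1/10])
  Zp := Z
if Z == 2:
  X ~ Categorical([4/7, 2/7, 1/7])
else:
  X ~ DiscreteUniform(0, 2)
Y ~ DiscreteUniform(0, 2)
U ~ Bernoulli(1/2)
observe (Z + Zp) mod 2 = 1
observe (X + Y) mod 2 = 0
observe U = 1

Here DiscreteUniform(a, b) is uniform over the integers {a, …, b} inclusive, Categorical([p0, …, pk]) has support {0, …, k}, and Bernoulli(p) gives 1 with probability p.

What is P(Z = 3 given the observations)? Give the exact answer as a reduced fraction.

P(Z = 3 | obs) = 70/351

Enumerate traces; 20 have nonzero weight after conditioning:
  (W=0, Z=0, X=0, Y=0, U=1) weight 1/80
  (W=0, Z=0, X=0, Y=2, U=1) weight 1/80
  (W=0, Z=0, X=1, Y=1, U=1) weight 1/80
  (W=0, Z=0, X=2, Y=0, U=1) weight 1/80
  (W=0, Z=0, X=2, Y=2, U=1) weight 1/80
  (W=0, Z=1, X=0, Y=0, U=1) weight 1/60
  (W=0, Z=1, X=0, Y=2, U=1) weight 1/60
  (W=0, Z=1, X=1, Y=1, U=1) weight 1/60
  (W=0, Z=2, X=0, Y=0, U=1) weight 1/140
  (W=0, Z=3, X=0, Y=0, U=1) weight 1/120
  … 10 more
Group by Z:
  weight(Z=0) = 1/16
  weight(Z=1) = 1/12
  weight(Z=2) = 3/140
  weight(Z=3) = 1/24
Total weight = 1/16 + 1/12 + 3/140 + 1/24 = 117/560
P(Z=0 | obs) = 1/16 / 117/560 = 35/117
P(Z=1 | obs) = 1/12 / 117/560 = 140/351
P(Z=2 | obs) = 3/140 / 117/560 = 4/39
P(Z=3 | obs) = 1/24 / 117/560 = 70/351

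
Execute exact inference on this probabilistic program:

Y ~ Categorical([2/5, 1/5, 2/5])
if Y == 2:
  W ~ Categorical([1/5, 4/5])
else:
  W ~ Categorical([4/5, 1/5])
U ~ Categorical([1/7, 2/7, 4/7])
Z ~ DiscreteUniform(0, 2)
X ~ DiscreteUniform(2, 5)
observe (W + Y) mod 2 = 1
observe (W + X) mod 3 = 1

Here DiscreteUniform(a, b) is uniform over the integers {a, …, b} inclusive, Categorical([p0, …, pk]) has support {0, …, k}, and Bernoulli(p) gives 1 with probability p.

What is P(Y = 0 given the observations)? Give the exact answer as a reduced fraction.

Enumerate traces; 27 have nonzero weight after conditioning:
  (Y=0, W=1, U=0, Z=0, X=3) weight 1/1050
  (Y=0, W=1, U=0, Z=1, X=3) weight 1/1050
  (Y=0, W=1, U=0, Z=2, X=3) weight 1/1050
  (Y=0, W=1, U=1, Z=0, X=3) weight 1/525
  (Y=0, W=1, U=1, Z=1, X=3) weight 1/525
  (Y=0, W=1, U=1, Z=2, X=3) weight 1/525
  (Y=0, W=1, U=2, Z=0, X=3) weight 2/525
  (Y=0, W=1, U=2, Z=1, X=3) weight 2/525
  (Y=1, W=0, U=0, Z=0, X=4) weight 1/525
  (Y=2, W=1, U=0, Z=0, X=3) weight 2/525
  … 17 more
Group by Y:
  weight(Y=0) = 1/50
  weight(Y=1) = 1/25
  weight(Y=2) = 2/25
Total weight = 1/50 + 1/25 + 2/25 = 7/50
P(Y=0 | obs) = 1/50 / 7/50 = 1/7
P(Y=1 | obs) = 1/25 / 7/50 = 2/7
P(Y=2 | obs) = 2/25 / 7/50 = 4/7

P(Y = 0 | obs) = 1/7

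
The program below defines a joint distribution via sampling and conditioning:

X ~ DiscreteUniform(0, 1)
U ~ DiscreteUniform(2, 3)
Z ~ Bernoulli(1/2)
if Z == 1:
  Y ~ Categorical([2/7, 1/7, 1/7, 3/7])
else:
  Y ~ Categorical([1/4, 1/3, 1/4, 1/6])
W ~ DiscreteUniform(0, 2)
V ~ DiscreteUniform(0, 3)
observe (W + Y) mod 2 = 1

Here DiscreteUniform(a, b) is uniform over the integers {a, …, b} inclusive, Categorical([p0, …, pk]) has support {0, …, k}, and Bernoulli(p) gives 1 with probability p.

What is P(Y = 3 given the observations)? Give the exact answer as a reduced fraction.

P(Y = 3 | obs) = 50/129

Enumerate traces; 192 have nonzero weight after conditioning:
  (X=0, U=2, Z=0, Y=0, W=1, V=0) weight 1/384
  (X=0, U=2, Z=0, Y=0, W=1, V=1) weight 1/384
  (X=0, U=2, Z=0, Y=0, W=1, V=2) weight 1/384
  (X=0, U=2, Z=0, Y=0, W=1, V=3) weight 1/384
  (X=0, U=2, Z=0, Y=1, W=0, V=0) weight 1/288
  (X=0, U=2, Z=0, Y=1, W=0, V=1) weight 1/288
  (X=0, U=2, Z=0, Y=1, W=0, V=2) weight 1/288
  (X=0, U=2, Z=0, Y=1, W=0, V=3) weight 1/288
  (X=0, U=2, Z=0, Y=2, W=1, V=0) weight 1/384
  (X=0, U=2, Z=0, Y=3, W=0, V=0) weight 1/576
  … 182 more
Group by Y:
  weight(Y=0) = 5/56
  weight(Y=1) = 10/63
  weight(Y=2) = 11/168
  weight(Y=3) = 25/126
Total weight = 5/56 + 10/63 + 11/168 + 25/126 = 43/84
P(Y=0 | obs) = 5/56 / 43/84 = 15/86
P(Y=1 | obs) = 10/63 / 43/84 = 40/129
P(Y=2 | obs) = 11/168 / 43/84 = 11/86
P(Y=3 | obs) = 25/126 / 43/84 = 50/129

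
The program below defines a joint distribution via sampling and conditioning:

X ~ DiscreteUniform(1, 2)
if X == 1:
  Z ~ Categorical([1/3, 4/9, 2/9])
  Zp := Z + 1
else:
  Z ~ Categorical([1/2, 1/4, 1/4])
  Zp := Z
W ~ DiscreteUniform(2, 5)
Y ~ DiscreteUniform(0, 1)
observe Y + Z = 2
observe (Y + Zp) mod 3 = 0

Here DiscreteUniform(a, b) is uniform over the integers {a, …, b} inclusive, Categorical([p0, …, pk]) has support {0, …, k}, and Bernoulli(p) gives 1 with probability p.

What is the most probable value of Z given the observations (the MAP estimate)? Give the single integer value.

argmax_v P(Z = v | obs) = 1

Enumerate traces; 8 have nonzero weight after conditioning:
  (X=1, Z=1, W=2, Y=1) weight 1/36
  (X=1, Z=1, W=3, Y=1) weight 1/36
  (X=1, Z=1, W=4, Y=1) weight 1/36
  (X=1, Z=1, W=5, Y=1) weight 1/36
  (X=1, Z=2, W=2, Y=0) weight 1/72
  (X=1, Z=2, W=3, Y=0) weight 1/72
  (X=1, Z=2, W=4, Y=0) weight 1/72
  (X=1, Z=2, W=5, Y=0) weight 1/72
Group by Z:
  weight(Z=1) = 1/9
  weight(Z=2) = 1/18
Total weight = 1/9 + 1/18 = 1/6
P(Z=1 | obs) = 1/9 / 1/6 = 2/3
P(Z=2 | obs) = 1/18 / 1/6 = 1/3
argmax = 1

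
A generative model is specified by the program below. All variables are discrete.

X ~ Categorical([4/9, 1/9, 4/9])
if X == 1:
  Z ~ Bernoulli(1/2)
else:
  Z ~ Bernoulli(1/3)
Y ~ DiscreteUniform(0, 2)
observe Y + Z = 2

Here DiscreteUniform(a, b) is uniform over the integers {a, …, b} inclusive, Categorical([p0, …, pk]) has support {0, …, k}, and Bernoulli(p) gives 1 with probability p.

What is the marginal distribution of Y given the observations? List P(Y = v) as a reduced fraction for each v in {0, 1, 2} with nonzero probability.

P(Y=1) = 19/54, P(Y=2) = 35/54

Enumerate traces; 6 have nonzero weight after conditioning:
  (X=0, Z=0, Y=2) weight 8/81
  (X=0, Z=1, Y=1) weight 4/81
  (X=1, Z=0, Y=2) weight 1/54
  (X=1, Z=1, Y=1) weight 1/54
  (X=2, Z=0, Y=2) weight 8/81
  (X=2, Z=1, Y=1) weight 4/81
Group by Y:
  weight(Y=1) = 19/162
  weight(Y=2) = 35/162
Total weight = 19/162 + 35/162 = 1/3
P(Y=1 | obs) = 19/162 / 1/3 = 19/54
P(Y=2 | obs) = 35/162 / 1/3 = 35/54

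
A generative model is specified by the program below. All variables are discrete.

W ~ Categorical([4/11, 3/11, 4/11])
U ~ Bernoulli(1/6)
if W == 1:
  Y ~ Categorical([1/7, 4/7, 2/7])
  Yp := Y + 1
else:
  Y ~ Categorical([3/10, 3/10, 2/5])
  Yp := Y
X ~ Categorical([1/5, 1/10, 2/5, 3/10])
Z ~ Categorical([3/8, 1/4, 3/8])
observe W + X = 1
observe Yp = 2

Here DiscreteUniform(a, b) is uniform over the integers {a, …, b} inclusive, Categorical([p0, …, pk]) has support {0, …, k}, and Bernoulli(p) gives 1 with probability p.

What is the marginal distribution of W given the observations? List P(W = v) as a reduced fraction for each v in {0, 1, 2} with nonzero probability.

Enumerate traces; 12 have nonzero weight after conditioning:
  (W=0, U=0, Y=2, X=1, Z=0) weight 1/220
  (W=0, U=0, Y=2, X=1, Z=1) weight 1/330
  (W=0, U=0, Y=2, X=1, Z=2) weight 1/220
  (W=0, U=1, Y=2, X=1, Z=0) weight 1/1100
  (W=0, U=1, Y=2, X=1, Z=1) weight 1/1650
  (W=0, U=1, Y=2, X=1, Z=2) weight 1/1100
  (W=1, U=0, Y=1, X=0, Z=0) weight 3/308
  (W=1, U=0, Y=1, X=0, Z=1) weight 1/154
  … 4 more
Group by W:
  weight(W=0) = 4/275
  weight(W=1) = 12/385
Total weight = 4/275 + 12/385 = 8/175
P(W=0 | obs) = 4/275 / 8/175 = 7/22
P(W=1 | obs) = 12/385 / 8/175 = 15/22

P(W=0) = 7/22, P(W=1) = 15/22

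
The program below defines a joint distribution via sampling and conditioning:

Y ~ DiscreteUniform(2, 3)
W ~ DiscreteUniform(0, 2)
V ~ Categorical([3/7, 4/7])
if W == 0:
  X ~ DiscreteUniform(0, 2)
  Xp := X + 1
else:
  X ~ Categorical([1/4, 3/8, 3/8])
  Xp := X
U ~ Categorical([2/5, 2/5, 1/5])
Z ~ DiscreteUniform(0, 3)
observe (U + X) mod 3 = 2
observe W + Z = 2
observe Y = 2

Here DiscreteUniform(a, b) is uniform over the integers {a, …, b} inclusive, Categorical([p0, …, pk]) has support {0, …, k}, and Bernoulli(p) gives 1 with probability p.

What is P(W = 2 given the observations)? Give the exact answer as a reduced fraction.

P(W = 2 | obs) = 21/62

Enumerate traces; 18 have nonzero weight after conditioning:
  (Y=2, W=0, V=0, X=0, U=2, Z=2) weight 1/840
  (Y=2, W=0, V=0, X=1, U=1, Z=2) weight 1/420
  (Y=2, W=0, V=0, X=2, U=0, Z=2) weight 1/420
  (Y=2, W=0, V=1, X=0, U=2, Z=2) weight 1/630
  (Y=2, W=0, V=1, X=1, U=1, Z=2) weight 1/315
  (Y=2, W=0, V=1, X=2, U=0, Z=2) weight 1/315
  (Y=2, W=1, V=0, X=0, U=2, Z=1) weight 1/1120
  (Y=2, W=1, V=0, X=1, U=1, Z=1) weight 3/1120
  (Y=2, W=2, V=0, X=0, U=2, Z=0) weight 1/1120
  … 9 more
Group by W:
  weight(W=0) = 1/72
  weight(W=1) = 7/480
  weight(W=2) = 7/480
Total weight = 1/72 + 7/480 + 7/480 = 31/720
P(W=0 | obs) = 1/72 / 31/720 = 10/31
P(W=1 | obs) = 7/480 / 31/720 = 21/62
P(W=2 | obs) = 7/480 / 31/720 = 21/62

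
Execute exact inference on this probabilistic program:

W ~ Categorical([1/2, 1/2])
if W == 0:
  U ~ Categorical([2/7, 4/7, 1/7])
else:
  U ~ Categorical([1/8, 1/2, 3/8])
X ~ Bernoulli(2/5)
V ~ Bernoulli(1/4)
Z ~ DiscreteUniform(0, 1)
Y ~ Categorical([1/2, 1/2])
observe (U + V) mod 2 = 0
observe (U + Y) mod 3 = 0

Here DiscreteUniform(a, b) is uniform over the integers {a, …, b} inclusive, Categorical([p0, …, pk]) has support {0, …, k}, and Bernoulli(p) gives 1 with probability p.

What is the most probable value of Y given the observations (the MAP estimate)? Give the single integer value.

argmax_v P(Y = v | obs) = 1

Enumerate traces; 16 have nonzero weight after conditioning:
  (W=0, U=0, X=0, V=0, Z=0, Y=0) weight 9/560
  (W=0, U=0, X=0, V=0, Z=1, Y=0) weight 9/560
  (W=0, U=0, X=1, V=0, Z=0, Y=0) weight 3/280
  (W=0, U=0, X=1, V=0, Z=1, Y=0) weight 3/280
  (W=0, U=2, X=0, V=0, Z=0, Y=1) weight 9/1120
  (W=0, U=2, X=0, V=0, Z=1, Y=1) weight 9/1120
  (W=0, U=2, X=1, V=0, Z=0, Y=1) weight 3/560
  (W=0, U=2, X=1, V=0, Z=1, Y=1) weight 3/560
  … 8 more
Group by Y:
  weight(Y=0) = 69/896
  weight(Y=1) = 87/896
Total weight = 69/896 + 87/896 = 39/224
P(Y=0 | obs) = 69/896 / 39/224 = 23/52
P(Y=1 | obs) = 87/896 / 39/224 = 29/52
argmax = 1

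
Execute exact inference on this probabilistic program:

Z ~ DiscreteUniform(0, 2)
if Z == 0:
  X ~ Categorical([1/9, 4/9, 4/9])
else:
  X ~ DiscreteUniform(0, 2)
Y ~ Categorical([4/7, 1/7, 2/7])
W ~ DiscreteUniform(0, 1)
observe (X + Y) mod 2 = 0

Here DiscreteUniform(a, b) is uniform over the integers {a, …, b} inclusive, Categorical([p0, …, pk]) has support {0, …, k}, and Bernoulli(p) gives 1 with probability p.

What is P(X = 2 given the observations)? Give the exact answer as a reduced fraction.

Enumerate traces; 30 have nonzero weight after conditioning:
  (Z=0, X=0, Y=0, W=0) weight 2/189
  (Z=0, X=0, Y=0, W=1) weight 2/189
  (Z=0, X=0, Y=2, W=0) weight 1/189
  (Z=0, X=0, Y=2, W=1) weight 1/189
  (Z=0, X=1, Y=1, W=0) weight 2/189
  (Z=0, X=1, Y=1, W=1) weight 2/189
  (Z=0, X=2, Y=0, W=0) weight 8/189
  (Z=0, X=2, Y=0, W=1) weight 8/189
  … 22 more
Group by X:
  weight(X=0) = 2/9
  weight(X=1) = 10/189
  weight(X=2) = 20/63
Total weight = 2/9 + 10/189 + 20/63 = 16/27
P(X=0 | obs) = 2/9 / 16/27 = 3/8
P(X=1 | obs) = 10/189 / 16/27 = 5/56
P(X=2 | obs) = 20/63 / 16/27 = 15/28

P(X = 2 | obs) = 15/28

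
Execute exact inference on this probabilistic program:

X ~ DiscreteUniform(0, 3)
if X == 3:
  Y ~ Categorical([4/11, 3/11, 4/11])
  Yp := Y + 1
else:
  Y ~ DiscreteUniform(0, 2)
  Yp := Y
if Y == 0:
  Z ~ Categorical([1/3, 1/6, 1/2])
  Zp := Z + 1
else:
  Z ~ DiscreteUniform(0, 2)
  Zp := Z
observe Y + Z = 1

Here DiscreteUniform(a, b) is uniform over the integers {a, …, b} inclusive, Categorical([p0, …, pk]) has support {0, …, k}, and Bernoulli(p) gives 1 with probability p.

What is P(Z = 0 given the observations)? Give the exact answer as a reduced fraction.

P(Z = 0 | obs) = 28/43

Enumerate traces; 8 have nonzero weight after conditioning:
  (X=0, Y=0, Z=1) weight 1/72
  (X=0, Y=1, Z=0) weight 1/36
  (X=1, Y=0, Z=1) weight 1/72
  (X=1, Y=1, Z=0) weight 1/36
  (X=2, Y=0, Z=1) weight 1/72
  (X=2, Y=1, Z=0) weight 1/36
  (X=3, Y=0, Z=1) weight 1/66
  (X=3, Y=1, Z=0) weight 1/44
Group by Z:
  weight(Z=0) = 7/66
  weight(Z=1) = 5/88
Total weight = 7/66 + 5/88 = 43/264
P(Z=0 | obs) = 7/66 / 43/264 = 28/43
P(Z=1 | obs) = 5/88 / 43/264 = 15/43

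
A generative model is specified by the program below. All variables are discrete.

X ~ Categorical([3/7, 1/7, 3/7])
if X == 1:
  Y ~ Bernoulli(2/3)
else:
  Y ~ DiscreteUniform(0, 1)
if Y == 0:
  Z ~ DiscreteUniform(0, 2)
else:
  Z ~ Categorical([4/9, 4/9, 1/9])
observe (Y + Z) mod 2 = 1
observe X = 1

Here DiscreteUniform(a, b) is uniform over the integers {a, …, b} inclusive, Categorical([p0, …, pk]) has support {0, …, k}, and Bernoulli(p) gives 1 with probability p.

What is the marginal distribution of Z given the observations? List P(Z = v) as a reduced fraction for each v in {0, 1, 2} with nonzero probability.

P(Z=0) = 8/13, P(Z=1) = 3/13, P(Z=2) = 2/13

Enumerate traces; 3 have nonzero weight after conditioning:
  (X=1, Y=0, Z=1) weight 1/63
  (X=1, Y=1, Z=0) weight 8/189
  (X=1, Y=1, Z=2) weight 2/189
Group by Z:
  weight(Z=0) = 8/189
  weight(Z=1) = 1/63
  weight(Z=2) = 2/189
Total weight = 8/189 + 1/63 + 2/189 = 13/189
P(Z=0 | obs) = 8/189 / 13/189 = 8/13
P(Z=1 | obs) = 1/63 / 13/189 = 3/13
P(Z=2 | obs) = 2/189 / 13/189 = 2/13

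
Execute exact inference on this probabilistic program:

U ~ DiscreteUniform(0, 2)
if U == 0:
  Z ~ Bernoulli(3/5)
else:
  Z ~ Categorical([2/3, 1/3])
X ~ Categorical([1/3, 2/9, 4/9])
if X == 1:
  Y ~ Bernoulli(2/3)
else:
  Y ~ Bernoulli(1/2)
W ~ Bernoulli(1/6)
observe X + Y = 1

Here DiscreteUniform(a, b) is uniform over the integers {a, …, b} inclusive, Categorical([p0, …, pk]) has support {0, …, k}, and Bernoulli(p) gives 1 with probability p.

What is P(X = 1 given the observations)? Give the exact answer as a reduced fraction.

P(X = 1 | obs) = 4/13

Enumerate traces; 24 have nonzero weight after conditioning:
  (U=0, Z=0, X=0, Y=1, W=0) weight 1/54
  (U=0, Z=0, X=0, Y=1, W=1) weight 1/270
  (U=0, Z=0, X=1, Y=0, W=0) weight 2/243
  (U=0, Z=0, X=1, Y=0, W=1) weight 2/1215
  (U=0, Z=1, X=0, Y=1, W=0) weight 1/36
  (U=0, Z=1, X=0, Y=1, W=1) weight 1/180
  (U=0, Z=1, X=1, Y=0, W=0) weight 1/81
  (U=0, Z=1, X=1, Y=0, W=1) weight 1/405
  … 16 more
Group by X:
  weight(X=0) = 1/6
  weight(X=1) = 2/27
Total weight = 1/6 + 2/27 = 13/54
P(X=0 | obs) = 1/6 / 13/54 = 9/13
P(X=1 | obs) = 2/27 / 13/54 = 4/13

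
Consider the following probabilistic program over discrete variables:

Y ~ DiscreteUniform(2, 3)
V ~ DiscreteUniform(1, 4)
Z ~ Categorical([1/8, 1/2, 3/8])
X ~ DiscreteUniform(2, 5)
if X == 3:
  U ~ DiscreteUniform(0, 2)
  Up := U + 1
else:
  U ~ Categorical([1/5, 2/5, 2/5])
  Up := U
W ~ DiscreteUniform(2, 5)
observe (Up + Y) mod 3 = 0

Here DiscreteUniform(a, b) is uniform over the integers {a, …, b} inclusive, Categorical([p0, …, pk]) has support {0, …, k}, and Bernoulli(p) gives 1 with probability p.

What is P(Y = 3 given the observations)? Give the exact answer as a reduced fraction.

Enumerate traces; 384 have nonzero weight after conditioning:
  (Y=2, V=1, Z=0, X=2, U=1, W=2) weight 1/2560
  (Y=2, V=1, Z=0, X=2, U=1, W=3) weight 1/2560
  (Y=2, V=1, Z=0, X=2, U=1, W=4) weight 1/2560
  (Y=2, V=1, Z=0, X=2, U=1, W=5) weight 1/2560
  (Y=2, V=1, Z=0, X=3, U=0, W=2) weight 1/3072
  (Y=2, V=1, Z=0, X=3, U=0, W=3) weight 1/3072
  (Y=2, V=1, Z=0, X=3, U=0, W=4) weight 1/3072
  (Y=2, V=1, Z=0, X=3, U=0, W=5) weight 1/3072
  (Y=3, V=1, Z=0, X=2, U=0, W=2) weight 1/5120
  … 375 more
Group by Y:
  weight(Y=2) = 23/120
  weight(Y=3) = 7/60
Total weight = 23/120 + 7/60 = 37/120
P(Y=2 | obs) = 23/120 / 37/120 = 23/37
P(Y=3 | obs) = 7/60 / 37/120 = 14/37

P(Y = 3 | obs) = 14/37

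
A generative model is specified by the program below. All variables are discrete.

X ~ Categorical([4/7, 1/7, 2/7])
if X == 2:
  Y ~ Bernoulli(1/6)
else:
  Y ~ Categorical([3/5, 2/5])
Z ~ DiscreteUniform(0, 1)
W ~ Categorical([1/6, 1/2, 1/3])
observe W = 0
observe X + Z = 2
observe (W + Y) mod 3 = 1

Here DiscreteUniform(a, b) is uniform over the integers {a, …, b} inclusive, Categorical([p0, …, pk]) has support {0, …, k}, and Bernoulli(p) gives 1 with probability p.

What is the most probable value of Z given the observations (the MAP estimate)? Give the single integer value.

argmax_v P(Z = v | obs) = 1

Enumerate traces; 2 have nonzero weight after conditioning:
  (X=1, Y=1, Z=1, W=0) weight 1/210
  (X=2, Y=1, Z=0, W=0) weight 1/252
Group by Z:
  weight(Z=0) = 1/252
  weight(Z=1) = 1/210
Total weight = 1/252 + 1/210 = 11/1260
P(Z=0 | obs) = 1/252 / 11/1260 = 5/11
P(Z=1 | obs) = 1/210 / 11/1260 = 6/11
argmax = 1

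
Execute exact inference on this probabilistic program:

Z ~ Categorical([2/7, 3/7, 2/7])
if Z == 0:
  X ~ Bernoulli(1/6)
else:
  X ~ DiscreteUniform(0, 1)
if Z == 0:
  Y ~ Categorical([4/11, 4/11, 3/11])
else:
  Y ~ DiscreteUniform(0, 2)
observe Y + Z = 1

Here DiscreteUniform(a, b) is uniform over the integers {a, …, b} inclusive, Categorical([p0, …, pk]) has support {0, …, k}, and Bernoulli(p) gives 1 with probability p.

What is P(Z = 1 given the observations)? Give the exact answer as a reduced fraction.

Enumerate traces; 4 have nonzero weight after conditioning:
  (Z=0, X=0, Y=1) weight 20/231
  (Z=0, X=1, Y=1) weight 4/231
  (Z=1, X=0, Y=0) weight 1/14
  (Z=1, X=1, Y=0) weight 1/14
Group by Z:
  weight(Z=0) = 8/77
  weight(Z=1) = 1/7
Total weight = 8/77 + 1/7 = 19/77
P(Z=0 | obs) = 8/77 / 19/77 = 8/19
P(Z=1 | obs) = 1/7 / 19/77 = 11/19

P(Z = 1 | obs) = 11/19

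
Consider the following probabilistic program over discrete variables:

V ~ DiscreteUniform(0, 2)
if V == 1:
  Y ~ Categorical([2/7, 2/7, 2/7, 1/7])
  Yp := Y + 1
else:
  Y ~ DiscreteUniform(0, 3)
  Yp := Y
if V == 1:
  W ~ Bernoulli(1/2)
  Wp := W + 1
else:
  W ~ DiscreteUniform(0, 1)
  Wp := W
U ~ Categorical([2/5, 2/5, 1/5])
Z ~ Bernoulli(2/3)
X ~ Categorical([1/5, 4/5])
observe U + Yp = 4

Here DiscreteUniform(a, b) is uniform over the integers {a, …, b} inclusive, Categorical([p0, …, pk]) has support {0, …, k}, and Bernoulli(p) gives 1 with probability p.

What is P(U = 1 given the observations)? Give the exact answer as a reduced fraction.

Enumerate traces; 56 have nonzero weight after conditioning:
  (V=0, Y=2, W=0, U=2, Z=0, X=0) weight 1/1800
  (V=0, Y=2, W=0, U=2, Z=0, X=1) weight 1/450
  (V=0, Y=2, W=0, U=2, Z=1, X=0) weight 1/900
  (V=0, Y=2, W=0, U=2, Z=1, X=1) weight 1/225
  (V=0, Y=2, W=1, U=2, Z=0, X=0) weight 1/1800
  (V=0, Y=2, W=1, U=2, Z=0, X=1) weight 1/450
  (V=0, Y=2, W=1, U=2, Z=1, X=0) weight 1/900
  (V=0, Y=2, W=1, U=2, Z=1, X=1) weight 1/225
  (V=0, Y=3, W=0, U=1, Z=0, X=0) weight 1/900
  (V=1, Y=3, W=0, U=0, Z=0, X=0) weight 1/1575
  … 46 more
Group by U:
  weight(U=0) = 2/105
  weight(U=1) = 11/105
  weight(U=2) = 11/210
Total weight = 2/105 + 11/105 + 11/210 = 37/210
P(U=0 | obs) = 2/105 / 37/210 = 4/37
P(U=1 | obs) = 11/105 / 37/210 = 22/37
P(U=2 | obs) = 11/210 / 37/210 = 11/37

P(U = 1 | obs) = 22/37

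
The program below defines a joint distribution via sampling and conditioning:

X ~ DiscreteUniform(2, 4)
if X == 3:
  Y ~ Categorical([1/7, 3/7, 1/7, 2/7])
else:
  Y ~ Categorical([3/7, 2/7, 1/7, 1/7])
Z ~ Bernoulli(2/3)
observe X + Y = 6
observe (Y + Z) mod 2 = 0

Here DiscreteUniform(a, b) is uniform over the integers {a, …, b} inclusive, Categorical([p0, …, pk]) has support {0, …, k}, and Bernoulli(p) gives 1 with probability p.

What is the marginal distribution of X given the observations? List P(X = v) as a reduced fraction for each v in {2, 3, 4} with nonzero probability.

Enumerate traces; 2 have nonzero weight after conditioning:
  (X=3, Y=3, Z=1) weight 4/63
  (X=4, Y=2, Z=0) weight 1/63
Group by X:
  weight(X=3) = 4/63
  weight(X=4) = 1/63
Total weight = 4/63 + 1/63 = 5/63
P(X=3 | obs) = 4/63 / 5/63 = 4/5
P(X=4 | obs) = 1/63 / 5/63 = 1/5

P(X=3) = 4/5, P(X=4) = 1/5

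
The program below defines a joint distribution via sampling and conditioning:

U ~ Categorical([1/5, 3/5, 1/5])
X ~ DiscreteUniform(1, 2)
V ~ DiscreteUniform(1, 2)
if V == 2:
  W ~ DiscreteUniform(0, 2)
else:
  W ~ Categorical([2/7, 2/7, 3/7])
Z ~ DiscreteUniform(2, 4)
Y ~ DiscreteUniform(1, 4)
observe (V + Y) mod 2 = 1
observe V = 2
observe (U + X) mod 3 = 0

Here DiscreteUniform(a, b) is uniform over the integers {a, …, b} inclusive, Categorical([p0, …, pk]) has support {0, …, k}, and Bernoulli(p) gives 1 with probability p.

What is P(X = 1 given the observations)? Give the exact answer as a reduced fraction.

P(X = 1 | obs) = 1/4

Enumerate traces; 36 have nonzero weight after conditioning:
  (U=1, X=2, V=2, W=0, Z=2, Y=1) weight 1/240
  (U=1, X=2, V=2, W=0, Z=2, Y=3) weight 1/240
  (U=1, X=2, V=2, W=0, Z=3, Y=1) weight 1/240
  (U=1, X=2, V=2, W=0, Z=3, Y=3) weight 1/240
  (U=1, X=2, V=2, W=0, Z=4, Y=1) weight 1/240
  (U=1, X=2, V=2, W=0, Z=4, Y=3) weight 1/240
  (U=1, X=2, V=2, W=1, Z=2, Y=1) weight 1/240
  (U=1, X=2, V=2, W=1, Z=2, Y=3) weight 1/240
  (U=2, X=1, V=2, W=0, Z=2, Y=1) weight 1/720
  … 27 more
Group by X:
  weight(X=1) = 1/40
  weight(X=2) = 3/40
Total weight = 1/40 + 3/40 = 1/10
P(X=1 | obs) = 1/40 / 1/10 = 1/4
P(X=2 | obs) = 3/40 / 1/10 = 3/4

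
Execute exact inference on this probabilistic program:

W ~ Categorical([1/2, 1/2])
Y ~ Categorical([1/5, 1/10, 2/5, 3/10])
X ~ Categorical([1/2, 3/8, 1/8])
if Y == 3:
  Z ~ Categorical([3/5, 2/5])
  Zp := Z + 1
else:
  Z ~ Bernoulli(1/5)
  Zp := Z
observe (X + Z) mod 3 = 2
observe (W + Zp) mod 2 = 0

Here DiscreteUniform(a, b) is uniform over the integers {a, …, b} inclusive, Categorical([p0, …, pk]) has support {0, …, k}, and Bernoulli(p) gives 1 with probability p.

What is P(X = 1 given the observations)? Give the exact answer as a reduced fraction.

Enumerate traces; 8 have nonzero weight after conditioning:
  (W=0, Y=0, X=2, Z=0) weight 1/100
  (W=0, Y=1, X=2, Z=0) weight 1/200
  (W=0, Y=2, X=2, Z=0) weight 1/50
  (W=0, Y=3, X=1, Z=1) weight 9/400
  (W=1, Y=0, X=1, Z=1) weight 3/400
  (W=1, Y=1, X=1, Z=1) weight 3/800
  (W=1, Y=2, X=1, Z=1) weight 3/200
  (W=1, Y=3, X=2, Z=0) weight 9/800
Group by X:
  weight(X=1) = 39/800
  weight(X=2) = 37/800
Total weight = 39/800 + 37/800 = 19/200
P(X=1 | obs) = 39/800 / 19/200 = 39/76
P(X=2 | obs) = 37/800 / 19/200 = 37/76

P(X = 1 | obs) = 39/76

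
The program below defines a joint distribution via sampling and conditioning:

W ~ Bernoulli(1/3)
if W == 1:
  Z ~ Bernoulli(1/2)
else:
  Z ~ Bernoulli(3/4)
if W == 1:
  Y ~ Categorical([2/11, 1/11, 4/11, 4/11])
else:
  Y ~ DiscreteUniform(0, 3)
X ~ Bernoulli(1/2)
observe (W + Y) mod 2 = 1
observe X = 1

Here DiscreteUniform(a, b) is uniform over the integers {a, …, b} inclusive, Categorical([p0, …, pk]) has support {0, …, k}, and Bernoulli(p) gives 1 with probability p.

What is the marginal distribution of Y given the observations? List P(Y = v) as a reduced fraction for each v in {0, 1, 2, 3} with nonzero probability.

P(Y=0) = 2/17, P(Y=1) = 11/34, P(Y=2) = 4/17, P(Y=3) = 11/34

Enumerate traces; 8 have nonzero weight after conditioning:
  (W=0, Z=0, Y=1, X=1) weight 1/48
  (W=0, Z=0, Y=3, X=1) weight 1/48
  (W=0, Z=1, Y=1, X=1) weight 1/16
  (W=0, Z=1, Y=3, X=1) weight 1/16
  (W=1, Z=0, Y=0, X=1) weight 1/66
  (W=1, Z=0, Y=2, X=1) weight 1/33
  (W=1, Z=1, Y=0, X=1) weight 1/66
  (W=1, Z=1, Y=2, X=1) weight 1/33
Group by Y:
  weight(Y=0) = 1/33
  weight(Y=1) = 1/12
  weight(Y=2) = 2/33
  weight(Y=3) = 1/12
Total weight = 1/33 + 1/12 + 2/33 + 1/12 = 17/66
P(Y=0 | obs) = 1/33 / 17/66 = 2/17
P(Y=1 | obs) = 1/12 / 17/66 = 11/34
P(Y=2 | obs) = 2/33 / 17/66 = 4/17
P(Y=3 | obs) = 1/12 / 17/66 = 11/34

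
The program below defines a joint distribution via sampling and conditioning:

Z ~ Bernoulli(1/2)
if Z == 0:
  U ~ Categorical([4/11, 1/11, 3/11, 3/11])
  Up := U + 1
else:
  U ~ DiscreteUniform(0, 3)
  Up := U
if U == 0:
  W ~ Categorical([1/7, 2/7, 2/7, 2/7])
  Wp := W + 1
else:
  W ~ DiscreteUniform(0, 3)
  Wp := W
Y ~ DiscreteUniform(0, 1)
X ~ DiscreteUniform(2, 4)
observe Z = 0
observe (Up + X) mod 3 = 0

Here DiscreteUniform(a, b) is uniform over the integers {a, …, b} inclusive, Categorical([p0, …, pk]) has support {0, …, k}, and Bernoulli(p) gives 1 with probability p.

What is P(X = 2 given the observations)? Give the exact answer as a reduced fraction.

P(X = 2 | obs) = 7/11

Enumerate traces; 32 have nonzero weight after conditioning:
  (Z=0, U=0, W=0, Y=0, X=2) weight 1/231
  (Z=0, U=0, W=0, Y=1, X=2) weight 1/231
  (Z=0, U=0, W=1, Y=0, X=2) weight 2/231
  (Z=0, U=0, W=1, Y=1, X=2) weight 2/231
  (Z=0, U=0, W=2, Y=0, X=2) weight 2/231
  (Z=0, U=0, W=2, Y=1, X=2) weight 2/231
  (Z=0, U=0, W=3, Y=0, X=2) weight 2/231
  (Z=0, U=0, W=3, Y=1, X=2) weight 2/231
  (Z=0, U=1, W=0, Y=0, X=4) weight 1/528
  (Z=0, U=2, W=0, Y=0, X=3) weight 1/176
  … 22 more
Group by X:
  weight(X=2) = 7/66
  weight(X=3) = 1/22
  weight(X=4) = 1/66
Total weight = 7/66 + 1/22 + 1/66 = 1/6
P(X=2 | obs) = 7/66 / 1/6 = 7/11
P(X=3 | obs) = 1/22 / 1/6 = 3/11
P(X=4 | obs) = 1/66 / 1/6 = 1/11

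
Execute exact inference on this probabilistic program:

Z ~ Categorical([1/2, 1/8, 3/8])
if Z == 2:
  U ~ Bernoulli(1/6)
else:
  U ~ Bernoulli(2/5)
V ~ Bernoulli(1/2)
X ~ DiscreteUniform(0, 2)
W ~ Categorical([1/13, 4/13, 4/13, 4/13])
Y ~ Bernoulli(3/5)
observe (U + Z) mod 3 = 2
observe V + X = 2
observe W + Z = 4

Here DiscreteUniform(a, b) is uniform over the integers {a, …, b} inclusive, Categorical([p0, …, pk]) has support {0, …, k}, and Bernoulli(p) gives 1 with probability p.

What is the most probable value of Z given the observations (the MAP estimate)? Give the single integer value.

Enumerate traces; 8 have nonzero weight after conditioning:
  (Z=1, U=1, V=0, X=2, W=3, Y=0) weight 1/975
  (Z=1, U=1, V=0, X=2, W=3, Y=1) weight 1/650
  (Z=1, U=1, V=1, X=1, W=3, Y=0) weight 1/975
  (Z=1, U=1, V=1, X=1, W=3, Y=1) weight 1/650
  (Z=2, U=0, V=0, X=2, W=2, Y=0) weight 1/156
  (Z=2, U=0, V=0, X=2, W=2, Y=1) weight 1/104
  (Z=2, U=0, V=1, X=1, W=2, Y=0) weight 1/156
  (Z=2, U=0, V=1, X=1, W=2, Y=1) weight 1/104
Group by Z:
  weight(Z=1) = 1/195
  weight(Z=2) = 5/156
Total weight = 1/195 + 5/156 = 29/780
P(Z=1 | obs) = 1/195 / 29/780 = 4/29
P(Z=2 | obs) = 5/156 / 29/780 = 25/29
argmax = 2

argmax_v P(Z = v | obs) = 2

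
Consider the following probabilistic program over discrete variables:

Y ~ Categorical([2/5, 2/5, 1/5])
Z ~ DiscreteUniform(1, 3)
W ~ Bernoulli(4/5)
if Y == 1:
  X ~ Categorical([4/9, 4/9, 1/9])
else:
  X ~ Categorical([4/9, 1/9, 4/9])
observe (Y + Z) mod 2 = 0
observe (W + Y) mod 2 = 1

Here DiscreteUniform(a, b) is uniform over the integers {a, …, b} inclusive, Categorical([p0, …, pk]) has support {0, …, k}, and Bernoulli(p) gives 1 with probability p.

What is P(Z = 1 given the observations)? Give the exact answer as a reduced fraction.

Enumerate traces; 12 have nonzero weight after conditioning:
  (Y=0, Z=2, W=1, X=0) weight 32/675
  (Y=0, Z=2, W=1, X=1) weight 8/675
  (Y=0, Z=2, W=1, X=2) weight 32/675
  (Y=1, Z=1, W=0, X=0) weight 8/675
  (Y=1, Z=1, W=0, X=1) weight 8/675
  (Y=1, Z=1, W=0, X=2) weight 2/675
  (Y=1, Z=3, W=0, X=0) weight 8/675
  (Y=1, Z=3, W=0, X=1) weight 8/675
  … 4 more
Group by Z:
  weight(Z=1) = 2/75
  weight(Z=2) = 4/25
  weight(Z=3) = 2/75
Total weight = 2/75 + 4/25 + 2/75 = 16/75
P(Z=1 | obs) = 2/75 / 16/75 = 1/8
P(Z=2 | obs) = 4/25 / 16/75 = 3/4
P(Z=3 | obs) = 2/75 / 16/75 = 1/8

P(Z = 1 | obs) = 1/8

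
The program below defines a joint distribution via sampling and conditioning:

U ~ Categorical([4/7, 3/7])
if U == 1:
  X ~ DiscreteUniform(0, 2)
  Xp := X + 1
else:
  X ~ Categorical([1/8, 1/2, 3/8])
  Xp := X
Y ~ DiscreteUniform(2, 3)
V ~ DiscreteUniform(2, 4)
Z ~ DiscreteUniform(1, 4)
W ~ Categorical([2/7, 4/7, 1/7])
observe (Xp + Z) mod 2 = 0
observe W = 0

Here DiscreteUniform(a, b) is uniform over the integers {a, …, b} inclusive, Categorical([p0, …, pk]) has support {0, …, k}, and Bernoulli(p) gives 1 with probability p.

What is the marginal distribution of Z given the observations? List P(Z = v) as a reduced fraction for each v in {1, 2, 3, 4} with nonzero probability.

Enumerate traces; 72 have nonzero weight after conditioning:
  (U=0, X=0, Y=2, V=2, Z=2, W=0) weight 1/1176
  (U=0, X=0, Y=2, V=2, Z=4, W=0) weight 1/1176
  (U=0, X=0, Y=2, V=3, Z=2, W=0) weight 1/1176
  (U=0, X=0, Y=2, V=3, Z=4, W=0) weight 1/1176
  (U=0, X=0, Y=2, V=4, Z=2, W=0) weight 1/1176
  (U=0, X=0, Y=2, V=4, Z=4, W=0) weight 1/1176
  (U=0, X=0, Y=3, V=2, Z=2, W=0) weight 1/1176
  (U=0, X=0, Y=3, V=2, Z=4, W=0) weight 1/1176
  (U=0, X=1, Y=2, V=2, Z=1, W=0) weight 1/294
  (U=0, X=1, Y=2, V=2, Z=3, W=0) weight 1/294
  … 62 more
Group by Z:
  weight(Z=1) = 2/49
  weight(Z=2) = 3/98
  weight(Z=3) = 2/49
  weight(Z=4) = 3/98
Total weight = 2/49 + 3/98 + 2/49 + 3/98 = 1/7
P(Z=1 | obs) = 2/49 / 1/7 = 2/7
P(Z=2 | obs) = 3/98 / 1/7 = 3/14
P(Z=3 | obs) = 2/49 / 1/7 = 2/7
P(Z=4 | obs) = 3/98 / 1/7 = 3/14

P(Z=1) = 2/7, P(Z=2) = 3/14, P(Z=3) = 2/7, P(Z=4) = 3/14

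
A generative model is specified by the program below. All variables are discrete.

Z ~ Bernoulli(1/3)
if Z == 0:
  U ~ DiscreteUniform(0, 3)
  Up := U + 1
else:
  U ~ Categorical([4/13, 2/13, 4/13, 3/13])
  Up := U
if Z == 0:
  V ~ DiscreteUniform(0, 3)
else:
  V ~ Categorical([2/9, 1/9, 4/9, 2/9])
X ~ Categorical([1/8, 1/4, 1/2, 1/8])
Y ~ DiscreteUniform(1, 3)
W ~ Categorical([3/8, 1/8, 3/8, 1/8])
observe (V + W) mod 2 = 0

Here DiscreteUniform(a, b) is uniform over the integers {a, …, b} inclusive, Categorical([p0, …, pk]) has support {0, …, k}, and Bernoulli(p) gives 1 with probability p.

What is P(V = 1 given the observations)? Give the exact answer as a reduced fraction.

Enumerate traces; 768 have nonzero weight after conditioning:
  (Z=0, U=0, V=0, X=0, Y=1, W=0) weight 1/1536
  (Z=0, U=0, V=0, X=0, Y=1, W=2) weight 1/1536
  (Z=0, U=0, V=0, X=0, Y=2, W=0) weight 1/1536
  (Z=0, U=0, V=0, X=0, Y=2, W=2) weight 1/1536
  (Z=0, U=0, V=0, X=0, Y=3, W=0) weight 1/1536
  (Z=0, U=0, V=0, X=0, Y=3, W=2) weight 1/1536
  (Z=0, U=0, V=0, X=1, Y=1, W=0) weight 1/768
  (Z=0, U=0, V=0, X=1, Y=1, W=2) weight 1/768
  (Z=0, U=0, V=1, X=0, Y=1, W=1) weight 1/4608
  (Z=0, U=0, V=2, X=0, Y=1, W=0) weight 1/1536
  … 758 more
Group by V:
  weight(V=0) = 13/72
  weight(V=1) = 11/216
  weight(V=2) = 17/72
  weight(V=3) = 13/216
Total weight = 13/72 + 11/216 + 17/72 + 13/216 = 19/36
P(V=0 | obs) = 13/72 / 19/36 = 13/38
P(V=1 | obs) = 11/216 / 19/36 = 11/114
P(V=2 | obs) = 17/72 / 19/36 = 17/38
P(V=3 | obs) = 13/216 / 19/36 = 13/114

P(V = 1 | obs) = 11/114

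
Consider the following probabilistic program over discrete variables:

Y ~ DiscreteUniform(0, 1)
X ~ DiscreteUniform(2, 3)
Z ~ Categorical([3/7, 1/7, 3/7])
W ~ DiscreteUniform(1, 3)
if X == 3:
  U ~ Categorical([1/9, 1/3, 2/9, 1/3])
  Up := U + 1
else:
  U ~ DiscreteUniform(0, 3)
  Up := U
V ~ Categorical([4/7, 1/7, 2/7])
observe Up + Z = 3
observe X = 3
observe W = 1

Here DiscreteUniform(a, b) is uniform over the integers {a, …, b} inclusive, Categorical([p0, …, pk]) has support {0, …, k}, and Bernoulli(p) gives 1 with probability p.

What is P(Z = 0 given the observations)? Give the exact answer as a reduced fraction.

Enumerate traces; 18 have nonzero weight after conditioning:
  (Y=0, X=3, Z=0, W=1, U=2, V=0) weight 2/441
  (Y=0, X=3, Z=0, W=1, U=2, V=1) weight 1/882
  (Y=0, X=3, Z=0, W=1, U=2, V=2) weight 1/441
  (Y=0, X=3, Z=1, W=1, U=1, V=0) weight 1/441
  (Y=0, X=3, Z=1, W=1, U=1, V=1) weight 1/1764
  (Y=0, X=3, Z=1, W=1, U=1, V=2) weight 1/882
  (Y=0, X=3, Z=2, W=1, U=0, V=0) weight 1/441
  (Y=0, X=3, Z=2, W=1, U=0, V=1) weight 1/1764
  … 10 more
Group by Z:
  weight(Z=0) = 1/63
  weight(Z=1) = 1/126
  weight(Z=2) = 1/126
Total weight = 1/63 + 1/126 + 1/126 = 2/63
P(Z=0 | obs) = 1/63 / 2/63 = 1/2
P(Z=1 | obs) = 1/126 / 2/63 = 1/4
P(Z=2 | obs) = 1/126 / 2/63 = 1/4

P(Z = 0 | obs) = 1/2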